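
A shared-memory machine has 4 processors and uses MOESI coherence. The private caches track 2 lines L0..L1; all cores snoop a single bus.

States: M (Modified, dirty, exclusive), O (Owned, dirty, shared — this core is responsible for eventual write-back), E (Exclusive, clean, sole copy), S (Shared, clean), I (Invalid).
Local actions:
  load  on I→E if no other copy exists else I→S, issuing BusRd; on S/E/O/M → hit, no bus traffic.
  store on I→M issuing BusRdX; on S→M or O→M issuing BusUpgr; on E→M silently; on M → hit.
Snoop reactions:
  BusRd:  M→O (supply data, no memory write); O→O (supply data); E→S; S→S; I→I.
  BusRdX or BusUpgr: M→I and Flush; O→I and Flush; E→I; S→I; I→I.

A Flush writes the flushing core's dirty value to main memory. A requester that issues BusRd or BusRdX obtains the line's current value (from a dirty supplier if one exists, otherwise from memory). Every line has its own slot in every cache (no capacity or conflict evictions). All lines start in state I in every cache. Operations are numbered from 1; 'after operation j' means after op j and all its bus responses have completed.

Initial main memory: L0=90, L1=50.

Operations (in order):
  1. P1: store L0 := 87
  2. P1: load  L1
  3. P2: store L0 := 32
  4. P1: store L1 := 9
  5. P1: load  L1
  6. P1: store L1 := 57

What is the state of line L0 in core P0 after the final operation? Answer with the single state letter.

step 1: P1: store L0 := 87  ⟶  IMII  (L0)  txn=BusRdX  M[L0]=90
step 2: P1: load  L1  ⟶  IEII  (L1)  txn=BusRd  M[L1]=50
step 3: P2: store L0 := 32  ⟶  IIMI  (L0)  txn=BusRdX+Flush  M[L0]=87
step 4: P1: store L1 := 9  ⟶  IMII  (L1)  txn=∅  M[L1]=50
step 5: P1: load  L1  ⟶  IMII  (L1)  txn=∅  M[L1]=50
step 6: P1: store L1 := 57  ⟶  IMII  (L1)  txn=∅  M[L1]=50

state = I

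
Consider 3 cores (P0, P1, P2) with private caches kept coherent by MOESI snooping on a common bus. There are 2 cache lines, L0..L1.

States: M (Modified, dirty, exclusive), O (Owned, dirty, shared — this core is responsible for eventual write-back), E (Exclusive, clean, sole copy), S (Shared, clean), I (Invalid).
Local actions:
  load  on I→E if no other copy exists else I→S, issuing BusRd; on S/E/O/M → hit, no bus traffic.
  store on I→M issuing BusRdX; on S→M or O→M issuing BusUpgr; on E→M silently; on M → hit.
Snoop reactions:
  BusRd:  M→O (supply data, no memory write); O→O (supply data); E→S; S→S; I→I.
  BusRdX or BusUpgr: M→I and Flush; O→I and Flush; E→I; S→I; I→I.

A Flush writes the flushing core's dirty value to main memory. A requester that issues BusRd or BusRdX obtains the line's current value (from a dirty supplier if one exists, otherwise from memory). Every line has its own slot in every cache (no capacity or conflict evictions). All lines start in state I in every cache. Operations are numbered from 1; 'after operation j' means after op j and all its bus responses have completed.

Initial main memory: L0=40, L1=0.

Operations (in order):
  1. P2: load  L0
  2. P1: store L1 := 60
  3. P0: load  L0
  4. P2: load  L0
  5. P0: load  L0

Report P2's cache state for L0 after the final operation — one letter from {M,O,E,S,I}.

1. P2: load  L0  bus=[BusRd]  L0: P0=I P1=I P2=E  mem[L0]=40
2. P1: store L1 := 60  bus=[BusRdX]  L1: P0=I P1=M P2=I  mem[L1]=0
3. P0: load  L0  bus=[BusRd]  L0: P0=S P1=I P2=S  mem[L0]=40
4. P2: load  L0  bus=[-]  L0: P0=S P1=I P2=S  mem[L0]=40
5. P0: load  L0  bus=[-]  L0: P0=S P1=I P2=S  mem[L0]=40

state = S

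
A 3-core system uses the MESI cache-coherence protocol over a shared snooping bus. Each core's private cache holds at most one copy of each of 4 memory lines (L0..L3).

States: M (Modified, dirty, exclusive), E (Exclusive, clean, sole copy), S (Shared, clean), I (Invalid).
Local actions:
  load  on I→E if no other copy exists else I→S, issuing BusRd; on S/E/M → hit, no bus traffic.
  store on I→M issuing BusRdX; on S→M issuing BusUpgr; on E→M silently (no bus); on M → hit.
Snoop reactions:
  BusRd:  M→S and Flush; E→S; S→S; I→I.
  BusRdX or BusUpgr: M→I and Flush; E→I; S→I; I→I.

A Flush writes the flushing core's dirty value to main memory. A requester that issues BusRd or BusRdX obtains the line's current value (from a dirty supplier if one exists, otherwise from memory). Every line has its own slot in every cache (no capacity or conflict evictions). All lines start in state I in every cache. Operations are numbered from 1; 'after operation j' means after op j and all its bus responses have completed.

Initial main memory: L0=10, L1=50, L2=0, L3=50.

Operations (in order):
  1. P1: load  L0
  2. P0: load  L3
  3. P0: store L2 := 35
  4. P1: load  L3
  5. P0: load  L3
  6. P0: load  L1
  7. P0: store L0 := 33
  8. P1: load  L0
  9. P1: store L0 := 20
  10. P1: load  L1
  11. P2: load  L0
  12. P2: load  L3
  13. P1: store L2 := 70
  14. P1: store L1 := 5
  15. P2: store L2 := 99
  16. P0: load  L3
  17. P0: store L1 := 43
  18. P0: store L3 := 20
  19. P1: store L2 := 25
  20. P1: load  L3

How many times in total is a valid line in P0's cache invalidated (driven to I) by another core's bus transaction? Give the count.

1. P1: load  L0  bus=[BusRd]  L0: P0=I P1=E P2=I  mem[L0]=10
2. P0: load  L3  bus=[BusRd]  L3: P0=E P1=I P2=I  mem[L3]=50
3. P0: store L2 := 35  bus=[BusRdX]  L2: P0=M P1=I P2=I  mem[L2]=0
4. P1: load  L3  bus=[BusRd]  L3: P0=S P1=S P2=I  mem[L3]=50
5. P0: load  L3  bus=[-]  L3: P0=S P1=S P2=I  mem[L3]=50
6. P0: load  L1  bus=[BusRd]  L1: P0=E P1=I P2=I  mem[L1]=50
7. P0: store L0 := 33  bus=[BusRdX]  L0: P0=M P1=I P2=I  mem[L0]=10
8. P1: load  L0  bus=[BusRd,Flush]  L0: P0=S P1=S P2=I  mem[L0]=33
9. P1: store L0 := 20  bus=[BusUpgr]  L0: P0=I P1=M P2=I  mem[L0]=33
10. P1: load  L1  bus=[BusRd]  L1: P0=S P1=S P2=I  mem[L1]=50
11. P2: load  L0  bus=[BusRd,Flush]  L0: P0=I P1=S P2=S  mem[L0]=20
12. P2: load  L3  bus=[BusRd]  L3: P0=S P1=S P2=S  mem[L3]=50
13. P1: store L2 := 70  bus=[BusRdX,Flush]  L2: P0=I P1=M P2=I  mem[L2]=35
14. P1: store L1 := 5  bus=[BusUpgr]  L1: P0=I P1=M P2=I  mem[L1]=50
15. P2: store L2 := 99  bus=[BusRdX,Flush]  L2: P0=I P1=I P2=M  mem[L2]=70
16. P0: load  L3  bus=[-]  L3: P0=S P1=S P2=S  mem[L3]=50
17. P0: store L1 := 43  bus=[BusRdX,Flush]  L1: P0=M P1=I P2=I  mem[L1]=5
18. P0: store L3 := 20  bus=[BusUpgr]  L3: P0=M P1=I P2=I  mem[L3]=50
19. P1: store L2 := 25  bus=[BusRdX,Flush]  L2: P0=I P1=M P2=I  mem[L2]=99
20. P1: load  L3  bus=[BusRd,Flush]  L3: P0=S P1=S P2=I  mem[L3]=20

invalidations = 3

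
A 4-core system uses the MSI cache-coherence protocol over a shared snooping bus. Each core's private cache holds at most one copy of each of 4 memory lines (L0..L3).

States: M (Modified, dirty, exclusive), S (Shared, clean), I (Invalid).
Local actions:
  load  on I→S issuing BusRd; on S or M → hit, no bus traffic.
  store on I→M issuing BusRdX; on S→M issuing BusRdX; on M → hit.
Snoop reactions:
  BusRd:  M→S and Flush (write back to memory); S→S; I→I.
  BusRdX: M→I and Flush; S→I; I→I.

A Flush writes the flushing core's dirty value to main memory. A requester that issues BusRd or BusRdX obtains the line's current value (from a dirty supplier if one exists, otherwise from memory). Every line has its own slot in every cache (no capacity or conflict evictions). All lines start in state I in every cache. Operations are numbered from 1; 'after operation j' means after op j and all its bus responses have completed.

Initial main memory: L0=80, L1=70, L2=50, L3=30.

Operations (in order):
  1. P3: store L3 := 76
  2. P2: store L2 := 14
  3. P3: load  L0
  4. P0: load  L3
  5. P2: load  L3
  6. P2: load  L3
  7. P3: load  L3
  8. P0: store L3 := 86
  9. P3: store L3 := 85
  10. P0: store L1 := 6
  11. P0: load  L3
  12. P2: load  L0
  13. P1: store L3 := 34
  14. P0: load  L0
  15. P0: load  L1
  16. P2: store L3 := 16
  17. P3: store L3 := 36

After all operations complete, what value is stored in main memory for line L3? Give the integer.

memory[L3] = 16

step 1: P3: store L3 := 76  ⟶  IIIM  (L3)  txn=BusRdX  M[L3]=30
step 2: P2: store L2 := 14  ⟶  IIMI  (L2)  txn=BusRdX  M[L2]=50
step 3: P3: load  L0  ⟶  IIIS  (L0)  txn=BusRd  M[L0]=80
step 4: P0: load  L3  ⟶  SIIS  (L3)  txn=BusRd+Flush  M[L3]=76
step 5: P2: load  L3  ⟶  SISS  (L3)  txn=BusRd  M[L3]=76
step 6: P2: load  L3  ⟶  SISS  (L3)  txn=∅  M[L3]=76
step 7: P3: load  L3  ⟶  SISS  (L3)  txn=∅  M[L3]=76
step 8: P0: store L3 := 86  ⟶  MIII  (L3)  txn=BusRdX  M[L3]=76
step 9: P3: store L3 := 85  ⟶  IIIM  (L3)  txn=BusRdX+Flush  M[L3]=86
step 10: P0: store L1 := 6  ⟶  MIII  (L1)  txn=BusRdX  M[L1]=70
step 11: P0: load  L3  ⟶  SIIS  (L3)  txn=BusRd+Flush  M[L3]=85
step 12: P2: load  L0  ⟶  IISS  (L0)  txn=BusRd  M[L0]=80
step 13: P1: store L3 := 34  ⟶  IMII  (L3)  txn=BusRdX  M[L3]=85
step 14: P0: load  L0  ⟶  SISS  (L0)  txn=BusRd  M[L0]=80
step 15: P0: load  L1  ⟶  MIII  (L1)  txn=∅  M[L1]=70
step 16: P2: store L3 := 16  ⟶  IIMI  (L3)  txn=BusRdX+Flush  M[L3]=34
step 17: P3: store L3 := 36  ⟶  IIIM  (L3)  txn=BusRdX+Flush  M[L3]=16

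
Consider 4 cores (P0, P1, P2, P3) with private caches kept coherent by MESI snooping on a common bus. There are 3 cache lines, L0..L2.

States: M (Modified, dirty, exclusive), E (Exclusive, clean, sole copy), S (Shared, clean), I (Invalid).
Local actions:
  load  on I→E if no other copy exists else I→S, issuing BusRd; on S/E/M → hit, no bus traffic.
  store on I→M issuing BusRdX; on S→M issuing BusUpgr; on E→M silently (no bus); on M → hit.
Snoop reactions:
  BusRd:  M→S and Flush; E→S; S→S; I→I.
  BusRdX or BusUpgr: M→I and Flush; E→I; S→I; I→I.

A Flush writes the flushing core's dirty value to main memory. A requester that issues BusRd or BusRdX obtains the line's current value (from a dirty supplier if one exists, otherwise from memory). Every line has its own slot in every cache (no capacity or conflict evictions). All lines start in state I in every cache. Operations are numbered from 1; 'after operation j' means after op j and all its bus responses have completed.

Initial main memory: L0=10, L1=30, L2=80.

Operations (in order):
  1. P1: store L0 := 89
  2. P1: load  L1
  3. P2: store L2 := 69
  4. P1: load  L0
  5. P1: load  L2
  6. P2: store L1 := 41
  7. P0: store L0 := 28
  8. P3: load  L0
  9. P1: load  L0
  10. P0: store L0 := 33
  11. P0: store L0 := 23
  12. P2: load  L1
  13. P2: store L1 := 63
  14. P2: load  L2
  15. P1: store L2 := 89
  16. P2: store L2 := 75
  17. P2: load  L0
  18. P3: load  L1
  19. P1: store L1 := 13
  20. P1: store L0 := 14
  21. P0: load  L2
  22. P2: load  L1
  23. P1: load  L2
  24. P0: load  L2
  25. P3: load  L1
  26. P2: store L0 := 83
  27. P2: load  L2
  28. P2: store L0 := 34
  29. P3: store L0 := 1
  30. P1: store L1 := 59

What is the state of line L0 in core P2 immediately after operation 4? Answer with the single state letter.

state = I

  op1 P1: store L0 := 89 → I/M/I/I on L0; bus BusRdX; mem=10
  op2 P1: load  L1 → I/E/I/I on L1; bus BusRd; mem=30
  op3 P2: store L2 := 69 → I/I/M/I on L2; bus BusRdX; mem=80
  op4 P1: load  L0 → I/M/I/I on L0; bus (none); mem=10
  op5 P1: load  L2 → I/S/S/I on L2; bus BusRd Flush; mem=69
  op6 P2: store L1 := 41 → I/I/M/I on L1; bus BusRdX; mem=30
  op7 P0: store L0 := 28 → M/I/I/I on L0; bus BusRdX Flush; mem=89
  op8 P3: load  L0 → S/I/I/S on L0; bus BusRd Flush; mem=28
  op9 P1: load  L0 → S/S/I/S on L0; bus BusRd; mem=28
  op10 P0: store L0 := 33 → M/I/I/I on L0; bus BusUpgr; mem=28
  op11 P0: store L0 := 23 → M/I/I/I on L0; bus (none); mem=28
  op12 P2: load  L1 → I/I/M/I on L1; bus (none); mem=30
  op13 P2: store L1 := 63 → I/I/M/I on L1; bus (none); mem=30
  op14 P2: load  L2 → I/S/S/I on L2; bus (none); mem=69
  op15 P1: store L2 := 89 → I/M/I/I on L2; bus BusUpgr; mem=69
  op16 P2: store L2 := 75 → I/I/M/I on L2; bus BusRdX Flush; mem=89
  op17 P2: load  L0 → S/I/S/I on L0; bus BusRd Flush; mem=23
  op18 P3: load  L1 → I/I/S/S on L1; bus BusRd Flush; mem=63
  op19 P1: store L1 := 13 → I/M/I/I on L1; bus BusRdX; mem=63
  op20 P1: store L0 := 14 → I/M/I/I on L0; bus BusRdX; mem=23
  op21 P0: load  L2 → S/I/S/I on L2; bus BusRd Flush; mem=75
  op22 P2: load  L1 → I/S/S/I on L1; bus BusRd Flush; mem=13
  op23 P1: load  L2 → S/S/S/I on L2; bus BusRd; mem=75
  op24 P0: load  L2 → S/S/S/I on L2; bus (none); mem=75
  op25 P3: load  L1 → I/S/S/S on L1; bus BusRd; mem=13
  op26 P2: store L0 := 83 → I/I/M/I on L0; bus BusRdX Flush; mem=14
  op27 P2: load  L2 → S/S/S/I on L2; bus (none); mem=75
  op28 P2: store L0 := 34 → I/I/M/I on L0; bus (none); mem=14
  op29 P3: store L0 := 1 → I/I/I/M on L0; bus BusRdX Flush; mem=34
  op30 P1: store L1 := 59 → I/M/I/I on L1; bus BusUpgr; mem=13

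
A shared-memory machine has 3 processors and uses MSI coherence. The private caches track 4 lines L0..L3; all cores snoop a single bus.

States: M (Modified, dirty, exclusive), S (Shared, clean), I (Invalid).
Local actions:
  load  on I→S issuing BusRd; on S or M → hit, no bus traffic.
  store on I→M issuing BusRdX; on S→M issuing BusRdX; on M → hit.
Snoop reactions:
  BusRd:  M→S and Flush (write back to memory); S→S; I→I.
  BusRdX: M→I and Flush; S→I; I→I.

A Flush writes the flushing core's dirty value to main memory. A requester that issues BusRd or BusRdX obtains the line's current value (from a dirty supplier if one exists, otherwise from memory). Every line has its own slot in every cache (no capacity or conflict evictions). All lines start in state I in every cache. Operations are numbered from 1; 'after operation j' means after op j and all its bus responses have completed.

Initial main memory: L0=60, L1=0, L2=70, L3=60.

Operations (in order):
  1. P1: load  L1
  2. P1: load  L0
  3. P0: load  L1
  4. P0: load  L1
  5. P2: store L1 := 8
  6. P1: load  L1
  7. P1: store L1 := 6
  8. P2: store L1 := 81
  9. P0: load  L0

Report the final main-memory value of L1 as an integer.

1. P1: load  L1  bus=[BusRd]  L1: P0=I P1=S P2=I  mem[L1]=0
2. P1: load  L0  bus=[BusRd]  L0: P0=I P1=S P2=I  mem[L0]=60
3. P0: load  L1  bus=[BusRd]  L1: P0=S P1=S P2=I  mem[L1]=0
4. P0: load  L1  bus=[-]  L1: P0=S P1=S P2=I  mem[L1]=0
5. P2: store L1 := 8  bus=[BusRdX]  L1: P0=I P1=I P2=M  mem[L1]=0
6. P1: load  L1  bus=[BusRd,Flush]  L1: P0=I P1=S P2=S  mem[L1]=8
7. P1: store L1 := 6  bus=[BusRdX]  L1: P0=I P1=M P2=I  mem[L1]=8
8. P2: store L1 := 81  bus=[BusRdX,Flush]  L1: P0=I P1=I P2=M  mem[L1]=6
9. P0: load  L0  bus=[BusRd]  L0: P0=S P1=S P2=I  mem[L0]=60

memory[L1] = 6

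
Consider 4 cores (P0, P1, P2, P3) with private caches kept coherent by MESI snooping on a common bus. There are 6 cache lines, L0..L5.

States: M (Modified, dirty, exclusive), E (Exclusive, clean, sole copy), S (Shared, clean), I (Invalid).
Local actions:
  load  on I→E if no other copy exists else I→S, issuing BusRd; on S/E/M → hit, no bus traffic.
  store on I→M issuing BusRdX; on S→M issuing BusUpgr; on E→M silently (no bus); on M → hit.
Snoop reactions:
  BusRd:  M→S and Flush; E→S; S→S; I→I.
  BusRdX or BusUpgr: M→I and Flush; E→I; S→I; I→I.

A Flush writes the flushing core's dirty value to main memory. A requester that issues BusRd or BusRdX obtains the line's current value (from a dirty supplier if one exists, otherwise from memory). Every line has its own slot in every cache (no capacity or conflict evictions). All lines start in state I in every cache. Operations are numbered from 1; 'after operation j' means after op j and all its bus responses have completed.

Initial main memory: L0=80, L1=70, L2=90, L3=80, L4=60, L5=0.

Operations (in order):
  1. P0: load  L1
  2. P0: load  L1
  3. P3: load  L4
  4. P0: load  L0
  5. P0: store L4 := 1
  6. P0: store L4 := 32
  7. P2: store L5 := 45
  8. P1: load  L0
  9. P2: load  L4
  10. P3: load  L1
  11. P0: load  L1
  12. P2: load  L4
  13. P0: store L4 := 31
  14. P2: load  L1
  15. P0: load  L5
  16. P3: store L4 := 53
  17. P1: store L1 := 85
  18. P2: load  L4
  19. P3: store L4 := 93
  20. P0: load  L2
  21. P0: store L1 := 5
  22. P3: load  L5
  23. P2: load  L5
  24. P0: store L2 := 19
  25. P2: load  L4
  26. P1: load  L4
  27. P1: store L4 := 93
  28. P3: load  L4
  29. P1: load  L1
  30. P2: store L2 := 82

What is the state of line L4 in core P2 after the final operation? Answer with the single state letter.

state = I

step 1: P0: load  L1  ⟶  EIII  (L1)  txn=BusRd  M[L1]=70
step 2: P0: load  L1  ⟶  EIII  (L1)  txn=∅  M[L1]=70
step 3: P3: load  L4  ⟶  IIIE  (L4)  txn=BusRd  M[L4]=60
step 4: P0: load  L0  ⟶  EIII  (L0)  txn=BusRd  M[L0]=80
step 5: P0: store L4 := 1  ⟶  MIII  (L4)  txn=BusRdX  M[L4]=60
step 6: P0: store L4 := 32  ⟶  MIII  (L4)  txn=∅  M[L4]=60
step 7: P2: store L5 := 45  ⟶  IIMI  (L5)  txn=BusRdX  M[L5]=0
step 8: P1: load  L0  ⟶  SSII  (L0)  txn=BusRd  M[L0]=80
step 9: P2: load  L4  ⟶  SISI  (L4)  txn=BusRd+Flush  M[L4]=32
step 10: P3: load  L1  ⟶  SIIS  (L1)  txn=BusRd  M[L1]=70
step 11: P0: load  L1  ⟶  SIIS  (L1)  txn=∅  M[L1]=70
step 12: P2: load  L4  ⟶  SISI  (L4)  txn=∅  M[L4]=32
step 13: P0: store L4 := 31  ⟶  MIII  (L4)  txn=BusUpgr  M[L4]=32
step 14: P2: load  L1  ⟶  SISS  (L1)  txn=BusRd  M[L1]=70
step 15: P0: load  L5  ⟶  SISI  (L5)  txn=BusRd+Flush  M[L5]=45
step 16: P3: store L4 := 53  ⟶  IIIM  (L4)  txn=BusRdX+Flush  M[L4]=31
step 17: P1: store L1 := 85  ⟶  IMII  (L1)  txn=BusRdX  M[L1]=70
step 18: P2: load  L4  ⟶  IISS  (L4)  txn=BusRd+Flush  M[L4]=53
step 19: P3: store L4 := 93  ⟶  IIIM  (L4)  txn=BusUpgr  M[L4]=53
step 20: P0: load  L2  ⟶  EIII  (L2)  txn=BusRd  M[L2]=90
step 21: P0: store L1 := 5  ⟶  MIII  (L1)  txn=BusRdX+Flush  M[L1]=85
step 22: P3: load  L5  ⟶  SISS  (L5)  txn=BusRd  M[L5]=45
step 23: P2: load  L5  ⟶  SISS  (L5)  txn=∅  M[L5]=45
step 24: P0: store L2 := 19  ⟶  MIII  (L2)  txn=∅  M[L2]=90
step 25: P2: load  L4  ⟶  IISS  (L4)  txn=BusRd+Flush  M[L4]=93
step 26: P1: load  L4  ⟶  ISSS  (L4)  txn=BusRd  M[L4]=93
step 27: P1: store L4 := 93  ⟶  IMII  (L4)  txn=BusUpgr  M[L4]=93
step 28: P3: load  L4  ⟶  ISIS  (L4)  txn=BusRd+Flush  M[L4]=93
step 29: P1: load  L1  ⟶  SSII  (L1)  txn=BusRd+Flush  M[L1]=5
step 30: P2: store L2 := 82  ⟶  IIMI  (L2)  txn=BusRdX+Flush  M[L2]=19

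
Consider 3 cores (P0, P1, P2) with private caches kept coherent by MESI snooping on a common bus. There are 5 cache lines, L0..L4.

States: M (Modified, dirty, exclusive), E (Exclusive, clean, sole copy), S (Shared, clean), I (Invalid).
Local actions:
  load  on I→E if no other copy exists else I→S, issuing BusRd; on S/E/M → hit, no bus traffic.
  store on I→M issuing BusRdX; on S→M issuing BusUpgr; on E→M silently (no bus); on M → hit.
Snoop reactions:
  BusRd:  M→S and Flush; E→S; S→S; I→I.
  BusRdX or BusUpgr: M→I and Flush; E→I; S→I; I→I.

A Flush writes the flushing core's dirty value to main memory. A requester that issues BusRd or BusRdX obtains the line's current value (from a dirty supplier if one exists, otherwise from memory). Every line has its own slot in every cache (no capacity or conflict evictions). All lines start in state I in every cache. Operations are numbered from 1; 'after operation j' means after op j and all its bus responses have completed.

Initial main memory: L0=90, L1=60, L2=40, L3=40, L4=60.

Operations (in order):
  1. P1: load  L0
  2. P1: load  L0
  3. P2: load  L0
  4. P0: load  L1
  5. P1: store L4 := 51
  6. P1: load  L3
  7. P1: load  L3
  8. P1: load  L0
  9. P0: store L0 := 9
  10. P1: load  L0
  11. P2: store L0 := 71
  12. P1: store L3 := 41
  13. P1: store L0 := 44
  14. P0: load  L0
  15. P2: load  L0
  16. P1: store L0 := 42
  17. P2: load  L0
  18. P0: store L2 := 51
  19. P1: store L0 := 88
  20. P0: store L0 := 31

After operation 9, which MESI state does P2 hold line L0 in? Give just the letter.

state = I

1. P1: load  L0  bus=[BusRd]  L0: P0=I P1=E P2=I  mem[L0]=90
2. P1: load  L0  bus=[-]  L0: P0=I P1=E P2=I  mem[L0]=90
3. P2: load  L0  bus=[BusRd]  L0: P0=I P1=S P2=S  mem[L0]=90
4. P0: load  L1  bus=[BusRd]  L1: P0=E P1=I P2=I  mem[L1]=60
5. P1: store L4 := 51  bus=[BusRdX]  L4: P0=I P1=M P2=I  mem[L4]=60
6. P1: load  L3  bus=[BusRd]  L3: P0=I P1=E P2=I  mem[L3]=40
7. P1: load  L3  bus=[-]  L3: P0=I P1=E P2=I  mem[L3]=40
8. P1: load  L0  bus=[-]  L0: P0=I P1=S P2=S  mem[L0]=90
9. P0: store L0 := 9  bus=[BusRdX]  L0: P0=M P1=I P2=I  mem[L0]=90
10. P1: load  L0  bus=[BusRd,Flush]  L0: P0=S P1=S P2=I  mem[L0]=9
11. P2: store L0 := 71  bus=[BusRdX]  L0: P0=I P1=I P2=M  mem[L0]=9
12. P1: store L3 := 41  bus=[-]  L3: P0=I P1=M P2=I  mem[L3]=40
13. P1: store L0 := 44  bus=[BusRdX,Flush]  L0: P0=I P1=M P2=I  mem[L0]=71
14. P0: load  L0  bus=[BusRd,Flush]  L0: P0=S P1=S P2=I  mem[L0]=44
15. P2: load  L0  bus=[BusRd]  L0: P0=S P1=S P2=S  mem[L0]=44
16. P1: store L0 := 42  bus=[BusUpgr]  L0: P0=I P1=M P2=I  mem[L0]=44
17. P2: load  L0  bus=[BusRd,Flush]  L0: P0=I P1=S P2=S  mem[L0]=42
18. P0: store L2 := 51  bus=[BusRdX]  L2: P0=M P1=I P2=I  mem[L2]=40
19. P1: store L0 := 88  bus=[BusUpgr]  L0: P0=I P1=M P2=I  mem[L0]=42
20. P0: store L0 := 31  bus=[BusRdX,Flush]  L0: P0=M P1=I P2=I  mem[L0]=88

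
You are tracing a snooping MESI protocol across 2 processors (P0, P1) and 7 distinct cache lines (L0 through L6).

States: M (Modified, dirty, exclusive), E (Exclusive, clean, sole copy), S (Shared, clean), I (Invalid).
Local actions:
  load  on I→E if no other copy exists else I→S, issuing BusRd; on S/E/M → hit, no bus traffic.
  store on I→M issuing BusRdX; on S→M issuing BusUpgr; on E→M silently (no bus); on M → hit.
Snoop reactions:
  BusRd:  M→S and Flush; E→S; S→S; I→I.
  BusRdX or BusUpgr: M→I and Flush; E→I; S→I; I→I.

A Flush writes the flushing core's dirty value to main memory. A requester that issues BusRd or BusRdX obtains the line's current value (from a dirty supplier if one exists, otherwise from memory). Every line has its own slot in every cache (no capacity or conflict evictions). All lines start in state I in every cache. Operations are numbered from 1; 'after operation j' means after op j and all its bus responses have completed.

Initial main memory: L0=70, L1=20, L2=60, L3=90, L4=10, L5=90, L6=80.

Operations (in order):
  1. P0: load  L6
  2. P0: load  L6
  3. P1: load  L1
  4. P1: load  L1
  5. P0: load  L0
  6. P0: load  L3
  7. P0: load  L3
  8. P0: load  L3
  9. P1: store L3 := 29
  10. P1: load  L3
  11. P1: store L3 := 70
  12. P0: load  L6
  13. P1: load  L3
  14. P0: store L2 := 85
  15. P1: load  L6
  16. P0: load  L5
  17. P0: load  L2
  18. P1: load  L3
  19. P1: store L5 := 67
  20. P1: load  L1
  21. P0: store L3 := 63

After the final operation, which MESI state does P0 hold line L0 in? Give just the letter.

state = E

step 1: P0: load  L6  ⟶  EI  (L6)  txn=BusRd  M[L6]=80
step 2: P0: load  L6  ⟶  EI  (L6)  txn=∅  M[L6]=80
step 3: P1: load  L1  ⟶  IE  (L1)  txn=BusRd  M[L1]=20
step 4: P1: load  L1  ⟶  IE  (L1)  txn=∅  M[L1]=20
step 5: P0: load  L0  ⟶  EI  (L0)  txn=BusRd  M[L0]=70
step 6: P0: load  L3  ⟶  EI  (L3)  txn=BusRd  M[L3]=90
step 7: P0: load  L3  ⟶  EI  (L3)  txn=∅  M[L3]=90
step 8: P0: load  L3  ⟶  EI  (L3)  txn=∅  M[L3]=90
step 9: P1: store L3 := 29  ⟶  IM  (L3)  txn=BusRdX  M[L3]=90
step 10: P1: load  L3  ⟶  IM  (L3)  txn=∅  M[L3]=90
step 11: P1: store L3 := 70  ⟶  IM  (L3)  txn=∅  M[L3]=90
step 12: P0: load  L6  ⟶  EI  (L6)  txn=∅  M[L6]=80
step 13: P1: load  L3  ⟶  IM  (L3)  txn=∅  M[L3]=90
step 14: P0: store L2 := 85  ⟶  MI  (L2)  txn=BusRdX  M[L2]=60
step 15: P1: load  L6  ⟶  SS  (L6)  txn=BusRd  M[L6]=80
step 16: P0: load  L5  ⟶  EI  (L5)  txn=BusRd  M[L5]=90
step 17: P0: load  L2  ⟶  MI  (L2)  txn=∅  M[L2]=60
step 18: P1: load  L3  ⟶  IM  (L3)  txn=∅  M[L3]=90
step 19: P1: store L5 := 67  ⟶  IM  (L5)  txn=BusRdX  M[L5]=90
step 20: P1: load  L1  ⟶  IE  (L1)  txn=∅  M[L1]=20
step 21: P0: store L3 := 63  ⟶  MI  (L3)  txn=BusRdX+Flush  M[L3]=70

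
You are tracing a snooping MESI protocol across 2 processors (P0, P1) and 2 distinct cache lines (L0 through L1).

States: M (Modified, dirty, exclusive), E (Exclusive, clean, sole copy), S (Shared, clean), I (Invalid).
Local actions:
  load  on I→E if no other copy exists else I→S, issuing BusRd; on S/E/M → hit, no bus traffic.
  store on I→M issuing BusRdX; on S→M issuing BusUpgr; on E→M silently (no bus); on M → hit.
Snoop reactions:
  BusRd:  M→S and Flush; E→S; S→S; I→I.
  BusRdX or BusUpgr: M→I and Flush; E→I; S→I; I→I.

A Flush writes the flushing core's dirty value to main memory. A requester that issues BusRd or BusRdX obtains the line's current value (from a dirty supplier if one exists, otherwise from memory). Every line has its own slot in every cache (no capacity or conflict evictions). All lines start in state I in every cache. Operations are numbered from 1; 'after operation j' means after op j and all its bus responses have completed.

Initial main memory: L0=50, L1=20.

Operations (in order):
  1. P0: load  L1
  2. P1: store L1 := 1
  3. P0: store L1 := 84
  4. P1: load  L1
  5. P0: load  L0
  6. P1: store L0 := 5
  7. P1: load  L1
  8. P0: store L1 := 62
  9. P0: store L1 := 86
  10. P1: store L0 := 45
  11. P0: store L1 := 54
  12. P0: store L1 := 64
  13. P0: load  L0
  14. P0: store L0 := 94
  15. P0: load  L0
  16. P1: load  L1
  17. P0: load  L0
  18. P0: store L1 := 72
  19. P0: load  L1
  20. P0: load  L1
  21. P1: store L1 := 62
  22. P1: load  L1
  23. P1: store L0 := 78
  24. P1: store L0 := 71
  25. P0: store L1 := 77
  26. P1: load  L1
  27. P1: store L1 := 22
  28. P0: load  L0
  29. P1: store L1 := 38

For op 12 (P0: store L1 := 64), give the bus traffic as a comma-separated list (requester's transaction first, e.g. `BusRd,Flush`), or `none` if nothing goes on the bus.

  op1 P0: load  L1 → E/I on L1; bus BusRd; mem=20
  op2 P1: store L1 := 1 → I/M on L1; bus BusRdX; mem=20
  op3 P0: store L1 := 84 → M/I on L1; bus BusRdX Flush; mem=1
  op4 P1: load  L1 → S/S on L1; bus BusRd Flush; mem=84
  op5 P0: load  L0 → E/I on L0; bus BusRd; mem=50
  op6 P1: store L0 := 5 → I/M on L0; bus BusRdX; mem=50
  op7 P1: load  L1 → S/S on L1; bus (none); mem=84
  op8 P0: store L1 := 62 → M/I on L1; bus BusUpgr; mem=84
  op9 P0: store L1 := 86 → M/I on L1; bus (none); mem=84
  op10 P1: store L0 := 45 → I/M on L0; bus (none); mem=50
  op11 P0: store L1 := 54 → M/I on L1; bus (none); mem=84
  op12 P0: store L1 := 64 → M/I on L1; bus (none); mem=84
  op13 P0: load  L0 → S/S on L0; bus BusRd Flush; mem=45
  op14 P0: store L0 := 94 → M/I on L0; bus BusUpgr; mem=45
  op15 P0: load  L0 → M/I on L0; bus (none); mem=45
  op16 P1: load  L1 → S/S on L1; bus BusRd Flush; mem=64
  op17 P0: load  L0 → M/I on L0; bus (none); mem=45
  op18 P0: store L1 := 72 → M/I on L1; bus BusUpgr; mem=64
  op19 P0: load  L1 → M/I on L1; bus (none); mem=64
  op20 P0: load  L1 → M/I on L1; bus (none); mem=64
  op21 P1: store L1 := 62 → I/M on L1; bus BusRdX Flush; mem=72
  op22 P1: load  L1 → I/M on L1; bus (none); mem=72
  op23 P1: store L0 := 78 → I/M on L0; bus BusRdX Flush; mem=94
  op24 P1: store L0 := 71 → I/M on L0; bus (none); mem=94
  op25 P0: store L1 := 77 → M/I on L1; bus BusRdX Flush; mem=62
  op26 P1: load  L1 → S/S on L1; bus BusRd Flush; mem=77
  op27 P1: store L1 := 22 → I/M on L1; bus BusUpgr; mem=77
  op28 P0: load  L0 → S/S on L0; bus BusRd Flush; mem=71
  op29 P1: store L1 := 38 → I/M on L1; bus (none); mem=77

bus = none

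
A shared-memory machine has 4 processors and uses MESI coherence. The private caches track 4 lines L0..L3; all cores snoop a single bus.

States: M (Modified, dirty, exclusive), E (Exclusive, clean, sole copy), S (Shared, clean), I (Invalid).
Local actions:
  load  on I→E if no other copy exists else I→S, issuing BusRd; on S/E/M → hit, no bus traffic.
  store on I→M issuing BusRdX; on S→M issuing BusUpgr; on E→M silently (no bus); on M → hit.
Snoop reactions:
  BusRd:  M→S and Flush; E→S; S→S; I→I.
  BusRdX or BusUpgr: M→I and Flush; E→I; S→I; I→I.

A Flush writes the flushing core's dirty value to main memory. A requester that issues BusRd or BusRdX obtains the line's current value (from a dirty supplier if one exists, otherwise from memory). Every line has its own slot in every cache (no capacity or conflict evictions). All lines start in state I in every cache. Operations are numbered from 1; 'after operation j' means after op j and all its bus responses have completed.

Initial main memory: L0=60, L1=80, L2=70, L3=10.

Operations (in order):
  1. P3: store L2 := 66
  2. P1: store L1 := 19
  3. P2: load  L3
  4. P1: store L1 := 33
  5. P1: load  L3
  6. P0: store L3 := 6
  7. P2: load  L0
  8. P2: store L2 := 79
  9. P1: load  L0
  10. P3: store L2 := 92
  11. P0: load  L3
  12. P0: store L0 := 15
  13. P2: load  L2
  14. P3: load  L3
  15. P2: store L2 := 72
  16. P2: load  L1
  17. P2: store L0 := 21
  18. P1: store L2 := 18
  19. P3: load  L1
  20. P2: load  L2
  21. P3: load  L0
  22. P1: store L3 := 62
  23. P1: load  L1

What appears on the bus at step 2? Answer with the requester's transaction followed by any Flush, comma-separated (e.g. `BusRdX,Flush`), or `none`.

bus = BusRdX

  op1 P3: store L2 := 66 → I/I/I/M on L2; bus BusRdX; mem=70
  op2 P1: store L1 := 19 → I/M/I/I on L1; bus BusRdX; mem=80
  op3 P2: load  L3 → I/I/E/I on L3; bus BusRd; mem=10
  op4 P1: store L1 := 33 → I/M/I/I on L1; bus (none); mem=80
  op5 P1: load  L3 → I/S/S/I on L3; bus BusRd; mem=10
  op6 P0: store L3 := 6 → M/I/I/I on L3; bus BusRdX; mem=10
  op7 P2: load  L0 → I/I/E/I on L0; bus BusRd; mem=60
  op8 P2: store L2 := 79 → I/I/M/I on L2; bus BusRdX Flush; mem=66
  op9 P1: load  L0 → I/S/S/I on L0; bus BusRd; mem=60
  op10 P3: store L2 := 92 → I/I/I/M on L2; bus BusRdX Flush; mem=79
  op11 P0: load  L3 → M/I/I/I on L3; bus (none); mem=10
  op12 P0: store L0 := 15 → M/I/I/I on L0; bus BusRdX; mem=60
  op13 P2: load  L2 → I/I/S/S on L2; bus BusRd Flush; mem=92
  op14 P3: load  L3 → S/I/I/S on L3; bus BusRd Flush; mem=6
  op15 P2: store L2 := 72 → I/I/M/I on L2; bus BusUpgr; mem=92
  op16 P2: load  L1 → I/S/S/I on L1; bus BusRd Flush; mem=33
  op17 P2: store L0 := 21 → I/I/M/I on L0; bus BusRdX Flush; mem=15
  op18 P1: store L2 := 18 → I/M/I/I on L2; bus BusRdX Flush; mem=72
  op19 P3: load  L1 → I/S/S/S on L1; bus BusRd; mem=33
  op20 P2: load  L2 → I/S/S/I on L2; bus BusRd Flush; mem=18
  op21 P3: load  L0 → I/I/S/S on L0; bus BusRd Flush; mem=21
  op22 P1: store L3 := 62 → I/M/I/I on L3; bus BusRdX; mem=6
  op23 P1: load  L1 → I/S/S/S on L1; bus (none); mem=33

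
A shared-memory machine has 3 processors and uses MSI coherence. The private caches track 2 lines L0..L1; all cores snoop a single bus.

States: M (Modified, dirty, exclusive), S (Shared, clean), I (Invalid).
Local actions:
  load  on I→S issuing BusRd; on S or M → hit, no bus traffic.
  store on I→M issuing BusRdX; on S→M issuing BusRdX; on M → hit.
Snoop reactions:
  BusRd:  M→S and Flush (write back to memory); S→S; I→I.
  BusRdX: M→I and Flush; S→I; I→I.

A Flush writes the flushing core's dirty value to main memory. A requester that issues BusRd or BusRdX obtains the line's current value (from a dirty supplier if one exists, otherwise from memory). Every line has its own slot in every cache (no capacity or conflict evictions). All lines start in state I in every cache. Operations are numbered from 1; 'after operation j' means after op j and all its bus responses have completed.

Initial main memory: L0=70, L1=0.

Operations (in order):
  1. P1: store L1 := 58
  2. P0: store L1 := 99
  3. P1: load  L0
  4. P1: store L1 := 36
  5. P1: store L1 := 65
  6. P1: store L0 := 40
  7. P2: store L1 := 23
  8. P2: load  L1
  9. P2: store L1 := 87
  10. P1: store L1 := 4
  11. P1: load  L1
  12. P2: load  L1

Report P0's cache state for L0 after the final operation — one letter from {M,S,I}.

state = I

  op1 P1: store L1 := 58 → I/M/I on L1; bus BusRdX; mem=0
  op2 P0: store L1 := 99 → M/I/I on L1; bus BusRdX Flush; mem=58
  op3 P1: load  L0 → I/S/I on L0; bus BusRd; mem=70
  op4 P1: store L1 := 36 → I/M/I on L1; bus BusRdX Flush; mem=99
  op5 P1: store L1 := 65 → I/M/I on L1; bus (none); mem=99
  op6 P1: store L0 := 40 → I/M/I on L0; bus BusRdX; mem=70
  op7 P2: store L1 := 23 → I/I/M on L1; bus BusRdX Flush; mem=65
  op8 P2: load  L1 → I/I/M on L1; bus (none); mem=65
  op9 P2: store L1 := 87 → I/I/M on L1; bus (none); mem=65
  op10 P1: store L1 := 4 → I/M/I on L1; bus BusRdX Flush; mem=87
  op11 P1: load  L1 → I/M/I on L1; bus (none); mem=87
  op12 P2: load  L1 → I/S/S on L1; bus BusRd Flush; mem=4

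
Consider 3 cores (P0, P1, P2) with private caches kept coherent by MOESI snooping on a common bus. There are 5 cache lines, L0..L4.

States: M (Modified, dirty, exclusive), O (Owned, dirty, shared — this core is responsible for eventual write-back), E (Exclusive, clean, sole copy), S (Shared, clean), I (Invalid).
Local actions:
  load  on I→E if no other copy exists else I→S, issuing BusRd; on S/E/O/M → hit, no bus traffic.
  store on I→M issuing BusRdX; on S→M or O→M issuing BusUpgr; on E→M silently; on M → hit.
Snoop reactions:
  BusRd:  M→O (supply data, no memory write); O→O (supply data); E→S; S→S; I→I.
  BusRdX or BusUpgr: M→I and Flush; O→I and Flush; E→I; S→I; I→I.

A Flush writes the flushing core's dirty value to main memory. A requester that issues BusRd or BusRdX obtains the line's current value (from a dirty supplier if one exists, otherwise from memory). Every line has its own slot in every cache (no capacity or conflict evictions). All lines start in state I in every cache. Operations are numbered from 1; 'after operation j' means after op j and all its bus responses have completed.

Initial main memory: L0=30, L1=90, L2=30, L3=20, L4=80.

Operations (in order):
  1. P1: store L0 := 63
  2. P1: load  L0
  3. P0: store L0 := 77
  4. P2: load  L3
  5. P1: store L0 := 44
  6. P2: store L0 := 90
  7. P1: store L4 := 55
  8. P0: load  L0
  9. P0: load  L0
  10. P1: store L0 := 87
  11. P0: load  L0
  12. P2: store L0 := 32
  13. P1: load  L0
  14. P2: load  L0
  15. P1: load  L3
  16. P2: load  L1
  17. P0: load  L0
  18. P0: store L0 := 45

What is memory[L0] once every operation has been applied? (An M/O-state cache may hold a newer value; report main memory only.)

memory[L0] = 32

  op1 P1: store L0 := 63 → I/M/I on L0; bus BusRdX; mem=30
  op2 P1: load  L0 → I/M/I on L0; bus (none); mem=30
  op3 P0: store L0 := 77 → M/I/I on L0; bus BusRdX Flush; mem=63
  op4 P2: load  L3 → I/I/E on L3; bus BusRd; mem=20
  op5 P1: store L0 := 44 → I/M/I on L0; bus BusRdX Flush; mem=77
  op6 P2: store L0 := 90 → I/I/M on L0; bus BusRdX Flush; mem=44
  op7 P1: store L4 := 55 → I/M/I on L4; bus BusRdX; mem=80
  op8 P0: load  L0 → S/I/O on L0; bus BusRd; mem=44
  op9 P0: load  L0 → S/I/O on L0; bus (none); mem=44
  op10 P1: store L0 := 87 → I/M/I on L0; bus BusRdX Flush; mem=90
  op11 P0: load  L0 → S/O/I on L0; bus BusRd; mem=90
  op12 P2: store L0 := 32 → I/I/M on L0; bus BusRdX Flush; mem=87
  op13 P1: load  L0 → I/S/O on L0; bus BusRd; mem=87
  op14 P2: load  L0 → I/S/O on L0; bus (none); mem=87
  op15 P1: load  L3 → I/S/S on L3; bus BusRd; mem=20
  op16 P2: load  L1 → I/I/E on L1; bus BusRd; mem=90
  op17 P0: load  L0 → S/S/O on L0; bus BusRd; mem=87
  op18 P0: store L0 := 45 → M/I/I on L0; bus BusUpgr Flush; mem=32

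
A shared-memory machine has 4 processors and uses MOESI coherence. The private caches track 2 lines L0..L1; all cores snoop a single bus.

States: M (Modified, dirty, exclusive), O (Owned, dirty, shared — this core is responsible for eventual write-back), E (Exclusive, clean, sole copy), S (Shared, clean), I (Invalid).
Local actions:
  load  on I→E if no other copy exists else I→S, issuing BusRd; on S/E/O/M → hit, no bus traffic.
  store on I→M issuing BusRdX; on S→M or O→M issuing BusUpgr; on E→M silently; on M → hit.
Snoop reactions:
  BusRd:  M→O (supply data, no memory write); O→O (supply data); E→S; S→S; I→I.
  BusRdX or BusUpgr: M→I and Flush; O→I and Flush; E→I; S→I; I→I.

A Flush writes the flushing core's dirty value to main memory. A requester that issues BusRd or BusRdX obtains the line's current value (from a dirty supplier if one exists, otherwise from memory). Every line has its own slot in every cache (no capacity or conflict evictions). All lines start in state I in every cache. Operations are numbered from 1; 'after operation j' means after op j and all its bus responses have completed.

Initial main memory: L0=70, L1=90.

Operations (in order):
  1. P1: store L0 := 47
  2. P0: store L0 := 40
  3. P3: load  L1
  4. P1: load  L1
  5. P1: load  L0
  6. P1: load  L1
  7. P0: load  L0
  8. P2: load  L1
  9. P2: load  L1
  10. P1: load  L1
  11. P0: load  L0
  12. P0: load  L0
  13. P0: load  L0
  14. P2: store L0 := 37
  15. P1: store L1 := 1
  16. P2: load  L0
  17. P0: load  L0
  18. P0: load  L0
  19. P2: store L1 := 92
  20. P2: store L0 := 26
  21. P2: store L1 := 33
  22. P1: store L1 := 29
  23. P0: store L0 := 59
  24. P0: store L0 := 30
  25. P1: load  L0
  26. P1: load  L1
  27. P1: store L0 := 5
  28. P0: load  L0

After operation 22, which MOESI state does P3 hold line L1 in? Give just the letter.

state = I

1. P1: store L0 := 47  bus=[BusRdX]  L0: P0=I P1=M P2=I P3=I  mem[L0]=70
2. P0: store L0 := 40  bus=[BusRdX,Flush]  L0: P0=M P1=I P2=I P3=I  mem[L0]=47
3. P3: load  L1  bus=[BusRd]  L1: P0=I P1=I P2=I P3=E  mem[L1]=90
4. P1: load  L1  bus=[BusRd]  L1: P0=I P1=S P2=I P3=S  mem[L1]=90
5. P1: load  L0  bus=[BusRd]  L0: P0=O P1=S P2=I P3=I  mem[L0]=47
6. P1: load  L1  bus=[-]  L1: P0=I P1=S P2=I P3=S  mem[L1]=90
7. P0: load  L0  bus=[-]  L0: P0=O P1=S P2=I P3=I  mem[L0]=47
8. P2: load  L1  bus=[BusRd]  L1: P0=I P1=S P2=S P3=S  mem[L1]=90
9. P2: load  L1  bus=[-]  L1: P0=I P1=S P2=S P3=S  mem[L1]=90
10. P1: load  L1  bus=[-]  L1: P0=I P1=S P2=S P3=S  mem[L1]=90
11. P0: load  L0  bus=[-]  L0: P0=O P1=S P2=I P3=I  mem[L0]=47
12. P0: load  L0  bus=[-]  L0: P0=O P1=S P2=I P3=I  mem[L0]=47
13. P0: load  L0  bus=[-]  L0: P0=O P1=S P2=I P3=I  mem[L0]=47
14. P2: store L0 := 37  bus=[BusRdX,Flush]  L0: P0=I P1=I P2=M P3=I  mem[L0]=40
15. P1: store L1 := 1  bus=[BusUpgr]  L1: P0=I P1=M P2=I P3=I  mem[L1]=90
16. P2: load  L0  bus=[-]  L0: P0=I P1=I P2=M P3=I  mem[L0]=40
17. P0: load  L0  bus=[BusRd]  L0: P0=S P1=I P2=O P3=I  mem[L0]=40
18. P0: load  L0  bus=[-]  L0: P0=S P1=I P2=O P3=I  mem[L0]=40
19. P2: store L1 := 92  bus=[BusRdX,Flush]  L1: P0=I P1=I P2=M P3=I  mem[L1]=1
20. P2: store L0 := 26  bus=[BusUpgr]  L0: P0=I P1=I P2=M P3=I  mem[L0]=40
21. P2: store L1 := 33  bus=[-]  L1: P0=I P1=I P2=M P3=I  mem[L1]=1
22. P1: store L1 := 29  bus=[BusRdX,Flush]  L1: P0=I P1=M P2=I P3=I  mem[L1]=33
23. P0: store L0 := 59  bus=[BusRdX,Flush]  L0: P0=M P1=I P2=I P3=I  mem[L0]=26
24. P0: store L0 := 30  bus=[-]  L0: P0=M P1=I P2=I P3=I  mem[L0]=26
25. P1: load  L0  bus=[BusRd]  L0: P0=O P1=S P2=I P3=I  mem[L0]=26
26. P1: load  L1  bus=[-]  L1: P0=I P1=M P2=I P3=I  mem[L1]=33
27. P1: store L0 := 5  bus=[BusUpgr,Flush]  L0: P0=I P1=M P2=I P3=I  mem[L0]=30
28. P0: load  L0  bus=[BusRd]  L0: P0=S P1=O P2=I P3=I  mem[L0]=30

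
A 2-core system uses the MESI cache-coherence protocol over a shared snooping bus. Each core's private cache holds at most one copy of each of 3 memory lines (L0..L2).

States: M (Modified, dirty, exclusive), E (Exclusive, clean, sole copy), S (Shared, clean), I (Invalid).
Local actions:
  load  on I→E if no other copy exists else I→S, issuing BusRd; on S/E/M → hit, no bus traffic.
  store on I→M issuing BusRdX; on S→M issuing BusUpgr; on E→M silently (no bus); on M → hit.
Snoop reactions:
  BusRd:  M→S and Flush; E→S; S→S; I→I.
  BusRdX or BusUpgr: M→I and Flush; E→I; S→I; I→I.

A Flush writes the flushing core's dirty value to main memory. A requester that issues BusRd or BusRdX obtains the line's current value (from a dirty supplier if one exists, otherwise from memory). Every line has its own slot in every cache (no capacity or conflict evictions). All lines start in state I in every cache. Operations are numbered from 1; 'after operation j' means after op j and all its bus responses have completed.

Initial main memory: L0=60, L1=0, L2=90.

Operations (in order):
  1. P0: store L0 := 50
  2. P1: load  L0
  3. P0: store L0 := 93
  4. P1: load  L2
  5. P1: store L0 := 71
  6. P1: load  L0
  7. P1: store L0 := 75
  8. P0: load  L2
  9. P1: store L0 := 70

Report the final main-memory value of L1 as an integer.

  op1 P0: store L0 := 50 → M/I on L0; bus BusRdX; mem=60
  op2 P1: load  L0 → S/S on L0; bus BusRd Flush; mem=50
  op3 P0: store L0 := 93 → M/I on L0; bus BusUpgr; mem=50
  op4 P1: load  L2 → I/E on L2; bus BusRd; mem=90
  op5 P1: store L0 := 71 → I/M on L0; bus BusRdX Flush; mem=93
  op6 P1: load  L0 → I/M on L0; bus (none); mem=93
  op7 P1: store L0 := 75 → I/M on L0; bus (none); mem=93
  op8 P0: load  L2 → S/S on L2; bus BusRd; mem=90
  op9 P1: store L0 := 70 → I/M on L0; bus (none); mem=93

memory[L1] = 0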